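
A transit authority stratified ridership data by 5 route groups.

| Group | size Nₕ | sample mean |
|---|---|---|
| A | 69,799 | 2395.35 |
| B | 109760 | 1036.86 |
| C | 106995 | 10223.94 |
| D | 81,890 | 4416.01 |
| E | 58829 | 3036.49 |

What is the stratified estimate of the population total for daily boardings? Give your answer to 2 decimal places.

Population total = Σ Nₕ·x̄ₕ (each stratum's size times its mean).
69799·2395.35 + 109760·1036.86 + 106995·10223.94 + 81890·4416.01 + 58829·3036.49 = 167193034.65 + 113805753.6 + 1093910460.3 + 361627058.9 + 178633670.21 = 1915169977.66.

1915169977.66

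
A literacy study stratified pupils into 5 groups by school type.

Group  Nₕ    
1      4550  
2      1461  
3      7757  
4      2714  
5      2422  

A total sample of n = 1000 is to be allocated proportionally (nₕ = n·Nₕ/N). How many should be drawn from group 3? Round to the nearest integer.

Share of group 3 = 7757/18904 = 0.41034.
Allocate 1000 × 0.41034 = 410.336... → 410.

410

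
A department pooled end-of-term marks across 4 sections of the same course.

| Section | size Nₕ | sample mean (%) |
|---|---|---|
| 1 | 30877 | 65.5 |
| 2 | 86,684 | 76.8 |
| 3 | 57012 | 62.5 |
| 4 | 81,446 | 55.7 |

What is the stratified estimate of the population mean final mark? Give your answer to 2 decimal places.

N = 30877 + 86684 + 57012 + 81446 = 256019.
The stratified mean weights each stratum mean by its population share Nₕ/N.
Σ Nₕx̄ₕ = 30877·65.5 + 86684·76.8 + 57012·62.5 + 81446·55.7 = 2022443.5 + 6657331.2 + 3563250 + 4536542.2 = 16779566.9.
Divide by N: 16779566.9 / 256019 = 65.5403... → 65.54.

65.54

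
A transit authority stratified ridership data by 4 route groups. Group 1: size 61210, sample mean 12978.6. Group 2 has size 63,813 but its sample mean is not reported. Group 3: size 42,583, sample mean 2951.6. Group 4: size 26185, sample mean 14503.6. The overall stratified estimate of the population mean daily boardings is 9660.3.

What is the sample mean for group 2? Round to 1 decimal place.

Σ Nₕx̄ₕ = N·μ, so 63813·x̄_2 = 193791·9660.3 − (61210·12978.6 + 42583·2951.6 + 26185·14503.6).
= 1872079197.3 − 1299884854.8 = 572194342.5.
x̄_2 = 572194342.5 / 63813 = 8966.736... → 8966.7.

8966.7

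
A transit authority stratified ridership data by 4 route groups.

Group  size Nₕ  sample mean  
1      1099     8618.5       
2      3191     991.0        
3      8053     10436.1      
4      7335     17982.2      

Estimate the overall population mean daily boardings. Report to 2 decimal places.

11615.78

x̄_st = (Σ Nₕx̄ₕ) / (Σ Nₕ) = (1099·8618.5 + 3191·991.0 + 8053·10436.1 + 7335·17982.2) / 19678
= 228575362.8 / 19678 = 11615.7822... → 11615.78.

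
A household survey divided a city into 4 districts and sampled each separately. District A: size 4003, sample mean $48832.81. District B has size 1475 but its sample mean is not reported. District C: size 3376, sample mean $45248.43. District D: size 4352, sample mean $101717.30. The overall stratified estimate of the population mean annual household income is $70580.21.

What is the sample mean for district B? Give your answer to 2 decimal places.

95709.92

N = 4003 + 1475 + 3376 + 4352 = 13206.
Overall total = μ·N = 70580.21·13206 = 932082253.26.
Subtract the known strata: 4003·48832.81 + 3376·45248.43 + 4352·101717.30 = 790910127.71.
Remaining total for district B: 932082253.26 − 790910127.71 = 141172125.55.
Divide by its size: 141172125.55 / 1475 = 95709.9156... → 95709.92.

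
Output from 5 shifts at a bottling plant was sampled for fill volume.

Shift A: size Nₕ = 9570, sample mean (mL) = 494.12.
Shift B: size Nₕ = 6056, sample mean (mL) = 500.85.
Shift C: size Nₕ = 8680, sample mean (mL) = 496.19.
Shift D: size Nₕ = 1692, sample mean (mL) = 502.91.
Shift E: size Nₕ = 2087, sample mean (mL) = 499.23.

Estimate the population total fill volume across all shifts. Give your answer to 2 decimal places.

13961621.93

A: 9570·494.12 = 4728728.4
B: 6056·500.85 = 3033147.6
C: 8680·496.19 = 4306929.2
D: 1692·502.91 = 850923.72
E: 2087·499.23 = 1041893.01
τ̂ = Σ Nₕx̄ₕ = 13961621.93.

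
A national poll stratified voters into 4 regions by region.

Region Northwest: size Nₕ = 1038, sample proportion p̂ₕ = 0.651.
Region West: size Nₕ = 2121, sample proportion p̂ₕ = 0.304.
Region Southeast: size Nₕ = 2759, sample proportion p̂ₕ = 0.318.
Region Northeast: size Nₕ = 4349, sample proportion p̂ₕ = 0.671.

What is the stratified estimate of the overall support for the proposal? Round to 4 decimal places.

Wₕ = Nₕ/N with N = 10267: 0.1011, 0.2066, 0.2687, 0.4236.
p̂_st = 0.1011·0.651 + 0.2066·0.304 + 0.2687·0.318 + 0.4236·0.671 ≈ 0.498302... → 0.4983.

0.4983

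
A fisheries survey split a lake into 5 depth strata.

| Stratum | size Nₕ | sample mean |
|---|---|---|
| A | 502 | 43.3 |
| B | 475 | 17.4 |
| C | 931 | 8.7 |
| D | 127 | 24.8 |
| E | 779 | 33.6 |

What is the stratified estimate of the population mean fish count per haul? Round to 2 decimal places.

N = 502 + 475 + 931 + 127 + 779 = 2814.
Overall mean = Σ (Nₕ/N)·x̄ₕ — weight by population share, not a simple average.
Σ Nₕx̄ₕ = 502·43.3 + 475·17.4 + 931·8.7 + 127·24.8 + 779·33.6 = 21736.6 + 8265 + 8099.7 + 3149.6 + 26174.4 = 67425.3.
Divide by N: 67425.3 / 2814 = 23.9607... → 23.96.

23.96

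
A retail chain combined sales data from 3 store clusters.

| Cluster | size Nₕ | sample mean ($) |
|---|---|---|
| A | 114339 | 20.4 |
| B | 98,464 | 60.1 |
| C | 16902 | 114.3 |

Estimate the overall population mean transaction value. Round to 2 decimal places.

N = 114339 + 98464 + 16902 = 229705.
The stratified mean weights each stratum mean by its population share Nₕ/N.
Σ Nₕx̄ₕ = 114339·20.4 + 98464·60.1 + 16902·114.3 = 2332515.6 + 5917686.4 + 1931898.6 = 10182100.6.
Divide by N: 10182100.6 / 229705 = 44.3269... → 44.33.

44.33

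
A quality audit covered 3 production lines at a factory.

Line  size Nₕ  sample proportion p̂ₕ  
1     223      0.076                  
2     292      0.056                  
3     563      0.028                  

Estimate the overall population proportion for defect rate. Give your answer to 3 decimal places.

Wₕ = Nₕ/N with N = 1078: 0.2069, 0.2709, 0.5223.
p̂_st = 0.2069·0.076 + 0.2709·0.056 + 0.5223·0.028 ≈ 0.04551... → 0.046.

0.046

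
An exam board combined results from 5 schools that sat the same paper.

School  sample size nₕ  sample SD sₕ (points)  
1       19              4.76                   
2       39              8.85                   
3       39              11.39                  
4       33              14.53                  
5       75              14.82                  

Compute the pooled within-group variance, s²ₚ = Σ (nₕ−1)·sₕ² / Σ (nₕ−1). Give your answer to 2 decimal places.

1: (19−1)·4.76² = 18·22.6576 = 407.8368
2: (39−1)·8.85² = 38·78.3225 = 2976.255
3: (39−1)·11.39² = 38·129.7321 = 4929.8198
4: (33−1)·14.53² = 32·211.1209 = 6755.8688
5: (75−1)·14.82² = 74·219.6324 = 16252.7976
Numerator = 31322.578; denominator = Σ(nₕ−1) = 200.
s²ₚ = 31322.578/200 = 156.6129... → 156.61.

156.61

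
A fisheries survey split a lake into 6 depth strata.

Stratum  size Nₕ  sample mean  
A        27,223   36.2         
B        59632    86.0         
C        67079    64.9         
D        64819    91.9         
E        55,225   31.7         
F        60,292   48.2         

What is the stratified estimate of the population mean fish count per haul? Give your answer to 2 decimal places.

63.07

N = 334270; weights Wₕ = Nₕ/N = (0.0814, 0.1784, 0.2007, 0.1939, 0.1652, 0.1804).
x̄_st = Σ Wₕ·x̄ₕ = 0.0814·36.2 + 0.1784·86.0 + 0.2007·64.9 + 0.1939·91.9 + 0.1652·31.7 + 0.1804·48.2 ≈ 63.0653...
→ 63.07.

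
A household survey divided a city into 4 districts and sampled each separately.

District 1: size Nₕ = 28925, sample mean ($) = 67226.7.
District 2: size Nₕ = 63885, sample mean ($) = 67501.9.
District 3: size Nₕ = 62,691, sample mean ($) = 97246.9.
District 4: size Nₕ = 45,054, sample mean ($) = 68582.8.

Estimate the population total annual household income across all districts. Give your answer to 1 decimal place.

15443326058.1

Population total = Σ Nₕ·x̄ₕ (each stratum's size times its mean).
28925·67226.7 + 63885·67501.9 + 62691·97246.9 + 45054·68582.8 = 1944532297.5 + 4312358881.5 + 6096505407.9 + 3089929471.2 = 15443326058.1.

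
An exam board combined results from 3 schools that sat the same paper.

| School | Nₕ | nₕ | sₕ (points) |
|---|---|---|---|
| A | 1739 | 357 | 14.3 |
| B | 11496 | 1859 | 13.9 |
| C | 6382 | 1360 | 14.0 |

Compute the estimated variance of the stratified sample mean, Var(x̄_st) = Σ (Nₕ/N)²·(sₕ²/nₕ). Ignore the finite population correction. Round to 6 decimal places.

N = 19617; Wₕ = Nₕ/N.
school A: (1739/19617)²·14.3²/357 = 0.004501299
school B: (11496/19617)²·13.9²/1859 = 0.035692629
school C: (6382/19617)²·14.0²/1360 = 0.015253362
Sum = 0.055447290 → 0.055447.

0.055447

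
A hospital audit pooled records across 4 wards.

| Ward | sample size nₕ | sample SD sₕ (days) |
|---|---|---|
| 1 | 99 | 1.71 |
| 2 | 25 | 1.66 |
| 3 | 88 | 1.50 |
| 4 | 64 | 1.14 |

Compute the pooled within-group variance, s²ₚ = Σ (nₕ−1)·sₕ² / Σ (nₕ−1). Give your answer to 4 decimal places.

1: (99−1)·1.71² = 98·2.9241 = 286.5618
2: (25−1)·1.66² = 24·2.7556 = 66.1344
3: (88−1)·1.50² = 87·2.25 = 195.75
4: (64−1)·1.14² = 63·1.2996 = 81.8748
Numerator = 630.321; denominator = Σ(nₕ−1) = 272.
s²ₚ = 630.321/272 = 2.317357... → 2.3174.

2.3174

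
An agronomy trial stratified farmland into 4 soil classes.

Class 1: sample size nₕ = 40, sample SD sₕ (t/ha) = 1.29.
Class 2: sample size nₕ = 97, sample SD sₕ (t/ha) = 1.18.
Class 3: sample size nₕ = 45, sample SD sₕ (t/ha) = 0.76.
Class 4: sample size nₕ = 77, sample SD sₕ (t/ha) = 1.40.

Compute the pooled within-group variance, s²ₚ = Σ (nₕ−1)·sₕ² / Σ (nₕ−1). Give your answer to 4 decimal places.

1.4625

Degrees of freedom: 39 + 96 + 44 + 76 = 255.
Σ(nₕ−1)sₕ² = 39·1.6641 + 96·1.3924 + 44·0.5776 + 76·1.96 = 372.9447.
s²ₚ = 372.9447 / 255 = 1.462528... → 1.4625.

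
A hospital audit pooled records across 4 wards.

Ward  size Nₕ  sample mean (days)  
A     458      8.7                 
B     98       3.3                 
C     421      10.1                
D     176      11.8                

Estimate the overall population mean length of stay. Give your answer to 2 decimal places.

9.23

N = 1153; weights Wₕ = Nₕ/N = (0.3972, 0.0850, 0.3651, 0.1526).
x̄_st = Σ Wₕ·x̄ₕ = 0.3972·8.7 + 0.0850·3.3 + 0.3651·10.1 + 0.1526·11.8 ≈ 9.2254...
→ 9.23.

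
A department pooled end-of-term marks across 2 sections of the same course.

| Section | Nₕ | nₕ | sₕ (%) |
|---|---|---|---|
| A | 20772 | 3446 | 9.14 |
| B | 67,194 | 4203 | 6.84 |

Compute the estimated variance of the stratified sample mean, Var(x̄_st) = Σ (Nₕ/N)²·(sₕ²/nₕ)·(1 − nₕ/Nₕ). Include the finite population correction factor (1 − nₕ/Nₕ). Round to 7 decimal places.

0.0072163

N = 87966; Wₕ = Nₕ/N.
section A: (20772/87966)²·9.14²/3446·(1 − 3446/20772) = 0.0011275195
section B: (67194/87966)²·6.84²/4203·(1 − 4203/67194) = 0.0060888058
Sum = 0.0072163253 → 0.0072163.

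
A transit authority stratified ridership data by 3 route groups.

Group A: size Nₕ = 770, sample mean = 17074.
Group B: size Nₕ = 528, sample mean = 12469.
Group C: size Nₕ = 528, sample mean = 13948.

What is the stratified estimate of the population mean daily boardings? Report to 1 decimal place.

14838.5

x̄_st = (Σ Nₕx̄ₕ) / (Σ Nₕ) = (770·17074 + 528·12469 + 528·13948) / 1826
= 27095156 / 1826 = 14838.530... → 14838.5.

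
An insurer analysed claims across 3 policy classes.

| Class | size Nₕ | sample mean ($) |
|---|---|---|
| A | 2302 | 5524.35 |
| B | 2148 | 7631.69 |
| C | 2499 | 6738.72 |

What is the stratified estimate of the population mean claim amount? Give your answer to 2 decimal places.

6612.46

N = 6949; weights Wₕ = Nₕ/N = (0.3313, 0.3091, 0.3596).
x̄_st = Σ Wₕ·x̄ₕ = 0.3313·5524.35 + 0.3091·7631.69 + 0.3596·6738.72 ≈ 6612.4601...
→ 6612.46.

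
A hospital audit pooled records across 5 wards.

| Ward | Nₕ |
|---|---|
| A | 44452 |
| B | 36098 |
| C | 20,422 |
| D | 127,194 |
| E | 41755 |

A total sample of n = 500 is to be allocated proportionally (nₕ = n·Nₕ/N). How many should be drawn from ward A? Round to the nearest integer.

Share of ward A = 44452/269921 = 0.16469.
Allocate 500 × 0.16469 = 82.343... → 82.

82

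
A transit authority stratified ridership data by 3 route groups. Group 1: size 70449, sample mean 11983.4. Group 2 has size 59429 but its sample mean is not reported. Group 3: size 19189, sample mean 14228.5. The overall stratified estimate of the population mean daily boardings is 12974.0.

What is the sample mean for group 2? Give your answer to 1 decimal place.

13743.2

N = 70449 + 59429 + 19189 = 149067.
Overall total = μ·N = 12974.0·149067 = 1933995258.
Subtract the known strata: 70449·11983.4 + 19189·14228.5 = 1117249233.1.
Remaining total for group 2: 1933995258 − 1117249233.1 = 816746024.9.
Divide by its size: 816746024.9 / 59429 = 13743.223... → 13743.2.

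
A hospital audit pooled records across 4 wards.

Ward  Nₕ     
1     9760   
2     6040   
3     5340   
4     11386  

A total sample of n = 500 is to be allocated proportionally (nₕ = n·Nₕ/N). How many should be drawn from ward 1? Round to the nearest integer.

150

N = 9760 + 6040 + 5340 + 11386 = 32526.
n_1 = 500·9760/32526 = 150.034... → 150.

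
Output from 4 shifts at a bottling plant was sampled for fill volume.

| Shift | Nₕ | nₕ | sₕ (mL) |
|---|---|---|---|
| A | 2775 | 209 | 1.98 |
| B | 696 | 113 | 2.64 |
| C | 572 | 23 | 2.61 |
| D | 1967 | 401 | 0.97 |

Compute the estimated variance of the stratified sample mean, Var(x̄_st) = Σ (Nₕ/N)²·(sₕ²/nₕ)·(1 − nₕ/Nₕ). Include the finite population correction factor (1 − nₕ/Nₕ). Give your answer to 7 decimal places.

0.0071658

N = 6010; Wₕ = Nₕ/N.
shift A: (2775/6010)²·1.98²/209·(1 − 209/2775) = 0.0036978968
shift B: (696/6010)²·2.64²/113·(1 − 113/696) = 0.0006928804
shift C: (572/6010)²·2.61²/23·(1 − 23/572) = 0.0025749726
shift D: (1967/6010)²·0.97²/401·(1 − 401/1967) = 0.0002000996
Sum = 0.0071658494 → 0.0071658.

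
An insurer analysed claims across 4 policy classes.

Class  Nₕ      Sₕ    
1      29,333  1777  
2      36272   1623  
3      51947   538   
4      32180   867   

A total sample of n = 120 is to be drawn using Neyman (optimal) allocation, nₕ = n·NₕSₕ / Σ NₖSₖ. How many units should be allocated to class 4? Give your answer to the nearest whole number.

Σ NₕSₕ = 29333·1777 + 36272·1623 + 51947·538 + 32180·867 = 166841743.
Share for 4: 27900060/166841743 = 0.16722.
n_4 = 120 × 0.16722 = 20.067... → 20.

20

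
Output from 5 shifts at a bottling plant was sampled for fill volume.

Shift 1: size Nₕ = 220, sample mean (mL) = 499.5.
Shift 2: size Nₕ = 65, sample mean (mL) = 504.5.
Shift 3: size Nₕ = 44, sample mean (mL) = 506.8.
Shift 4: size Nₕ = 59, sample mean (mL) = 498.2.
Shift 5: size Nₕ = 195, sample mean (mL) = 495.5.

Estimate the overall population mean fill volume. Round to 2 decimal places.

N = 220 + 65 + 44 + 59 + 195 = 583.
Overall mean = Σ (Nₕ/N)·x̄ₕ — weight by population share, not a simple average.
Σ Nₕx̄ₕ = 220·499.5 + 65·504.5 + 44·506.8 + 59·498.2 + 195·495.5 = 109890 + 32792.5 + 22299.2 + 29393.8 + 96622.5 = 290998.
Divide by N: 290998 / 583 = 499.1389... → 499.14.

499.14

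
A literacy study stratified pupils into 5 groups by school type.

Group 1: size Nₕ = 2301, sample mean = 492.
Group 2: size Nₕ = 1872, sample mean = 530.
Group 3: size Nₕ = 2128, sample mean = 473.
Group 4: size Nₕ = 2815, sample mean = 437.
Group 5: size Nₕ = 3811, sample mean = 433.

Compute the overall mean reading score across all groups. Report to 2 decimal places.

x̄_st = (Σ Nₕx̄ₕ) / (Σ Nₕ) = (2301·492 + 1872·530 + 2128·473 + 2815·437 + 3811·433) / 12927
= 6011114 / 12927 = 465.0046... → 465.00.

465.00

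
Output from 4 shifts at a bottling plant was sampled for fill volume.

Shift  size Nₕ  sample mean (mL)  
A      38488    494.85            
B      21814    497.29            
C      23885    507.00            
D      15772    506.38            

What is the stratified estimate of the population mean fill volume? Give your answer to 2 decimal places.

500.10

x̄_st = (Σ Nₕx̄ₕ) / (Σ Nₕ) = (38488·494.85 + 21814·497.29 + 23885·507.00 + 15772·506.38) / 99959
= 49989991.22 / 99959 = 500.1050... → 500.10.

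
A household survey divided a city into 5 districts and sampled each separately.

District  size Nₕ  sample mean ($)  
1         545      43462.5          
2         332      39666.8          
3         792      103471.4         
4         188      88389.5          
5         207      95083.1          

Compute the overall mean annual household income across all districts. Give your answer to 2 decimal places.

N = 2064; weights Wₕ = Nₕ/N = (0.2641, 0.1609, 0.3837, 0.0911, 0.1003).
x̄_st = Σ Wₕ·x̄ₕ = 0.2641·43462.5 + 0.1609·39666.8 + 0.3837·103471.4 + 0.0911·88389.5 + 0.1003·95083.1 ≈ 75147.8763...
→ 75147.88.

75147.88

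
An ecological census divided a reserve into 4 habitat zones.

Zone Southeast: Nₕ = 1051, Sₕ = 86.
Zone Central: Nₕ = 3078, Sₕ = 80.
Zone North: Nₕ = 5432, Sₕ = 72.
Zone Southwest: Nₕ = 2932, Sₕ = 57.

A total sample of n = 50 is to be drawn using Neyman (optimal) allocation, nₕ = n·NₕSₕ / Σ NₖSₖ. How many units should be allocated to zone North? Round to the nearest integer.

Southeast: NₕSₕ = 1051·86 = 90386
Central: NₕSₕ = 3078·80 = 246240
North: NₕSₕ = 5432·72 = 391104
Southwest: NₕSₕ = 2932·57 = 167124
Σ NₕSₕ = 894854.
n_North = 50·391104/894854 = 21.853... → 22.

22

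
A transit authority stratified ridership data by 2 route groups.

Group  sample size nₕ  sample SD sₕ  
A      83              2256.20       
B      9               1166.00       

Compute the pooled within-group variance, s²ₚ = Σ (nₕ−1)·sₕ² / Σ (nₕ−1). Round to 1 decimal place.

4758804.4

A: (83−1)·2256.20² = 82·5090438.44 = 417415952.08
B: (9−1)·1166.00² = 8·1359556 = 10876448
Numerator = 428292400.08; denominator = Σ(nₕ−1) = 90.
s²ₚ = 428292400.08/90 = 4758804.445... → 4758804.4.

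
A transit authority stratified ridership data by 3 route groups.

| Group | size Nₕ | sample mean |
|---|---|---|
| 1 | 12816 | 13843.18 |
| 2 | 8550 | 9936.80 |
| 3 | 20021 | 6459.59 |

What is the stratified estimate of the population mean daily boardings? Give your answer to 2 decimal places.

N = 41387; weights Wₕ = Nₕ/N = (0.3097, 0.2066, 0.4838).
x̄_st = Σ Wₕ·x̄ₕ = 0.3097·13843.18 + 0.2066·9936.80 + 0.4838·6459.59 ≈ 9464.3556...
→ 9464.36.

9464.36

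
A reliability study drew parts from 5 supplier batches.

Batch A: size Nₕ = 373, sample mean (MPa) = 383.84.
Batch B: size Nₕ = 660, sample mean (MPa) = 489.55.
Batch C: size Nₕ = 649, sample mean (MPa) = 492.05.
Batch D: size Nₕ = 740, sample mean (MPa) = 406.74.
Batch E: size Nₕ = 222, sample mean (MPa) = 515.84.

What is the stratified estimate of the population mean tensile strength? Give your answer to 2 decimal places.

N = 373 + 660 + 649 + 740 + 222 = 2644.
Overall mean = Σ (Nₕ/N)·x̄ₕ — weight by population share, not a simple average.
Σ Nₕx̄ₕ = 373·383.84 + 660·489.55 + 649·492.05 + 740·406.74 + 222·515.84 = 143172.32 + 323103 + 319340.45 + 300987.6 + 114516.48 = 1201119.85.
Divide by N: 1201119.85 / 2644 = 454.2813... → 454.28.

454.28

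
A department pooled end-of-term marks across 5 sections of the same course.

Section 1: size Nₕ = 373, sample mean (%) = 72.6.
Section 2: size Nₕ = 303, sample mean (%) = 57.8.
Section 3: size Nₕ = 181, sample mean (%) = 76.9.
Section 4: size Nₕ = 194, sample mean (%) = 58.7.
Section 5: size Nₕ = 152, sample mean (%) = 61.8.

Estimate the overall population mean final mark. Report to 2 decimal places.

65.91

N = 373 + 303 + 181 + 194 + 152 = 1203.
Overall mean = Σ (Nₕ/N)·x̄ₕ — weight by population share, not a simple average.
Σ Nₕx̄ₕ = 373·72.6 + 303·57.8 + 181·76.9 + 194·58.7 + 152·61.8 = 27079.8 + 17513.4 + 13918.9 + 11387.8 + 9393.6 = 79293.5.
Divide by N: 79293.5 / 1203 = 65.9131... → 65.91.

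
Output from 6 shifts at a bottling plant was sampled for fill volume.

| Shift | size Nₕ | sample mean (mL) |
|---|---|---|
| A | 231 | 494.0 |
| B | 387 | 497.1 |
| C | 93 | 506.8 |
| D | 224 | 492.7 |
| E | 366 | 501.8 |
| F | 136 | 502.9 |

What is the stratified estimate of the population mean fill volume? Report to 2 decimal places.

N = 1437; weights Wₕ = Nₕ/N = (0.1608, 0.2693, 0.0647, 0.1559, 0.2547, 0.0946).
x̄_st = Σ Wₕ·x̄ₕ = 0.1608·494.0 + 0.2693·497.1 + 0.0647·506.8 + 0.1559·492.7 + 0.2547·501.8 + 0.0946·502.9 ≈ 498.2896...
→ 498.29.

498.29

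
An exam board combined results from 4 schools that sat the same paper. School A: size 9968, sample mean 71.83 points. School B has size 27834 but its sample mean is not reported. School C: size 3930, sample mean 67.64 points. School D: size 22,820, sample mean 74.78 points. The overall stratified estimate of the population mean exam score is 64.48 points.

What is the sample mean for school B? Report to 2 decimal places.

52.96

Σ Nₕx̄ₕ = N·μ, so 27834·x̄_B = 64552·64.48 − (9968·71.83 + 3930·67.64 + 22820·74.78).
= 4162312.96 − 2688306.24 = 1474006.72.
x̄_B = 1474006.72 / 27834 = 52.9571... → 52.96.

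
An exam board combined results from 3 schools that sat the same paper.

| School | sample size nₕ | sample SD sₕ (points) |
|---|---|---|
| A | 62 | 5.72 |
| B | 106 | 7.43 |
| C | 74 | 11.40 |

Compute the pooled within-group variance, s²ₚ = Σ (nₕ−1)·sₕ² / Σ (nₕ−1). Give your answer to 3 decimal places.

Degrees of freedom: 61 + 105 + 73 = 239.
Σ(nₕ−1)sₕ² = 61·32.7184 + 105·55.2049 + 73·129.96 = 17279.4169.
s²ₚ = 17279.4169 / 239 = 72.29882... → 72.299.

72.299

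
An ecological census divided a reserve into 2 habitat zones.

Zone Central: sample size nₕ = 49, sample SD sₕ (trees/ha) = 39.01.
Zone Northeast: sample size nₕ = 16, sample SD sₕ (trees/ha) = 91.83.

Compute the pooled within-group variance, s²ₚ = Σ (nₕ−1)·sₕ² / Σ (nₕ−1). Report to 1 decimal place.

Central: (49−1)·39.01² = 48·1521.7801 = 73045.4448
Northeast: (16−1)·91.83² = 15·8432.7489 = 126491.2335
Numerator = 199536.6783; denominator = Σ(nₕ−1) = 63.
s²ₚ = 199536.6783/63 = 3167.249... → 3167.2.

3167.2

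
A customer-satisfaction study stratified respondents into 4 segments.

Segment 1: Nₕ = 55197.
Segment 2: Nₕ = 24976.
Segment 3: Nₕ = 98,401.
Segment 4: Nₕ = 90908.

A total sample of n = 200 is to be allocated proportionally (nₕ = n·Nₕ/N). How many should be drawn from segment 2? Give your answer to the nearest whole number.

Share of segment 2 = 24976/269482 = 0.09268.
Allocate 200 × 0.09268 = 18.536... → 19.

19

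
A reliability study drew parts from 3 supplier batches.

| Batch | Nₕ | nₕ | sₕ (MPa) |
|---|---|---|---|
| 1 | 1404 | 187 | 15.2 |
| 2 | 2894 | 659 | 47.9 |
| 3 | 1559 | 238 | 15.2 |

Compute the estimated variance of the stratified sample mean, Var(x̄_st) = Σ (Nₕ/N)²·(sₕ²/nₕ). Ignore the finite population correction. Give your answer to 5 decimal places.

N = 5857; Wₕ = Nₕ/N.
batch 1: (1404/5857)²·15.2²/187 = 0.07099526
batch 2: (2894/5857)²·47.9²/659 = 0.85002602
batch 3: (1559/5857)²·15.2²/238 = 0.06877839
Sum = 0.98979966 → 0.98980.

0.98980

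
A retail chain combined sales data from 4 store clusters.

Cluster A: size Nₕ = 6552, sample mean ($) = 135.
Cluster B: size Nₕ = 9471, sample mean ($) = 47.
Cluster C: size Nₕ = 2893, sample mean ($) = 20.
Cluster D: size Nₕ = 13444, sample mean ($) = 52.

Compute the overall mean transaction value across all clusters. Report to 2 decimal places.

64.48

N = 32360; weights Wₕ = Nₕ/N = (0.2025, 0.2927, 0.0894, 0.4155).
x̄_st = Σ Wₕ·x̄ₕ = 0.2025·135 + 0.2927·47 + 0.0894·20 + 0.4155·52 ≈ 64.4810...
→ 64.48.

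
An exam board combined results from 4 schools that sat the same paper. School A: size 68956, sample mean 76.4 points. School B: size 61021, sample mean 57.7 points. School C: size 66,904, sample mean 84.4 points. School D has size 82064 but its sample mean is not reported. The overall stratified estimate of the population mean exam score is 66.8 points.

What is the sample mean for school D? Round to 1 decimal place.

Σ Nₕx̄ₕ = N·μ, so 82064·x̄_D = 278945·66.8 − (68956·76.4 + 61021·57.7 + 66904·84.4).
= 18633526 − 14435847.7 = 4197678.3.
x̄_D = 4197678.3 / 82064 = 51.151... → 51.2.

51.2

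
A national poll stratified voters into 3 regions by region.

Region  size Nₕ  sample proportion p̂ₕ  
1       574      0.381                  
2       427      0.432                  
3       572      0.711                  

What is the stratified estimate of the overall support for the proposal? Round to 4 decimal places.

N = 574 + 427 + 572 = 1573.
Overall proportion = Σ (Nₕ/N)·p̂ₕ.
Σ Nₕp̂ₕ = 218.694 + 184.464 + 406.692 = 809.85.
809.85 / 1573 = 0.514844... → 0.5148.

0.5148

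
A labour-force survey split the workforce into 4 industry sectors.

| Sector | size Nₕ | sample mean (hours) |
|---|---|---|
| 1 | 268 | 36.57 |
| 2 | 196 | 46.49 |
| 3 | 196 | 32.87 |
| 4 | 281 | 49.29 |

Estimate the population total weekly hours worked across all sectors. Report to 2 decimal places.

1: 268·36.57 = 9800.76
2: 196·46.49 = 9112.04
3: 196·32.87 = 6442.52
4: 281·49.29 = 13850.49
τ̂ = Σ Nₕx̄ₕ = 39205.81.

39205.81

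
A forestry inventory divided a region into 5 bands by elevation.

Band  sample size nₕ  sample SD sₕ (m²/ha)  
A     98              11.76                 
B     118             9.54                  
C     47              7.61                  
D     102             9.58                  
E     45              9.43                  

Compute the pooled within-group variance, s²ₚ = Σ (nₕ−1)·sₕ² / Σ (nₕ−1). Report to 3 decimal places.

98.541

A: (98−1)·11.76² = 97·138.2976 = 13414.8672
B: (118−1)·9.54² = 117·91.0116 = 10648.3572
C: (47−1)·7.61² = 46·57.9121 = 2663.9566
D: (102−1)·9.58² = 101·91.7764 = 9269.4164
E: (45−1)·9.43² = 44·88.9249 = 3912.6956
Numerator = 39909.293; denominator = Σ(nₕ−1) = 405.
s²ₚ = 39909.293/405 = 98.54146... → 98.541.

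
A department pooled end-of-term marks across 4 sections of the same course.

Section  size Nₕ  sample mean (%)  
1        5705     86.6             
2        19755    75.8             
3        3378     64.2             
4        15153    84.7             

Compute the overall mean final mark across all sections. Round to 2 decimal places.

79.38

N = 5705 + 19755 + 3378 + 15153 = 43991.
Overall mean = Σ (Nₕ/N)·x̄ₕ — weight by population share, not a simple average.
Σ Nₕx̄ₕ = 5705·86.6 + 19755·75.8 + 3378·64.2 + 15153·84.7 = 494053 + 1497429 + 216867.6 + 1283459.1 = 3491808.7.
Divide by N: 3491808.7 / 43991 = 79.3755... → 79.38.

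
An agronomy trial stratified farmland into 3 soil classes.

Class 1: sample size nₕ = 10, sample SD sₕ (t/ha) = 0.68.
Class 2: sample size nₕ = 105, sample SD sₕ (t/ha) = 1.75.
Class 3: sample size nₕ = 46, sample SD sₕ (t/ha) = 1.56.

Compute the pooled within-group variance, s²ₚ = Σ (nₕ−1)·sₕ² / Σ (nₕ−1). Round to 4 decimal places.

2.7353

Degrees of freedom: 9 + 104 + 45 = 158.
Σ(nₕ−1)sₕ² = 9·0.4624 + 104·3.0625 + 45·2.4336 = 432.1736.
s²ₚ = 432.1736 / 158 = 2.735276... → 2.7353.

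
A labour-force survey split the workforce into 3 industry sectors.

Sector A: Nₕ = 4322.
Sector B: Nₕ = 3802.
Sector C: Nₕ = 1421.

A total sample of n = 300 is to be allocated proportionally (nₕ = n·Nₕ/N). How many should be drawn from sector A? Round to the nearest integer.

136

Share of sector A = 4322/9545 = 0.45280.
Allocate 300 × 0.45280 = 135.841... → 136.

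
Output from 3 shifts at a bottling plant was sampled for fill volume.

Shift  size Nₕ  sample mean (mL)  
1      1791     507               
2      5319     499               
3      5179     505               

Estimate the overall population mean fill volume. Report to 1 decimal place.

502.7

N = 12289; weights Wₕ = Nₕ/N = (0.1457, 0.4328, 0.4214).
x̄_st = Σ Wₕ·x̄ₕ = 0.1457·507 + 0.4328·499 + 0.4214·505 ≈ 502.695...
→ 502.7.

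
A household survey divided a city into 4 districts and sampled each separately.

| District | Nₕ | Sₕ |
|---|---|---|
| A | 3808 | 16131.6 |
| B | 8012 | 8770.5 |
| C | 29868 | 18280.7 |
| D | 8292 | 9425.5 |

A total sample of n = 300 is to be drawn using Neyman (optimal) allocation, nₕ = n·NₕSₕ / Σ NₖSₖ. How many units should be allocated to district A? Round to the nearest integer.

24

Σ NₕSₕ = 3808·16131.6 + 8012·8770.5 + 29868·18280.7 + 8292·9425.5 = 755862572.4.
Share for A: 61429132.8/755862572.4 = 0.08127.
n_A = 300 × 0.08127 = 24.381... → 24.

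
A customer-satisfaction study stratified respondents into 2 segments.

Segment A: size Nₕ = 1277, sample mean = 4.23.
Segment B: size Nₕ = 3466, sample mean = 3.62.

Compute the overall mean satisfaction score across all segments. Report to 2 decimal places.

N = 1277 + 3466 = 4743.
The stratified mean weights each stratum mean by its population share Nₕ/N.
Σ Nₕx̄ₕ = 1277·4.23 + 3466·3.62 = 5401.71 + 12546.92 = 17948.63.
Divide by N: 17948.63 / 4743 = 3.7842... → 3.78.

3.78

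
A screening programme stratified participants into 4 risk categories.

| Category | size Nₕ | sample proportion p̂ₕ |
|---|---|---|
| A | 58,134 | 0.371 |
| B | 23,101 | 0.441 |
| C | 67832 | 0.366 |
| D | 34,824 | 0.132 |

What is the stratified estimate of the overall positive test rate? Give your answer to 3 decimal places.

0.333

N = 58134 + 23101 + 67832 + 34824 = 183891.
Overall proportion = Σ (Nₕ/N)·p̂ₕ.
Σ Nₕp̂ₕ = 21567.714 + 10187.541 + 24826.512 + 4596.768 = 61178.535.
61178.535 / 183891 = 0.33269... → 0.333.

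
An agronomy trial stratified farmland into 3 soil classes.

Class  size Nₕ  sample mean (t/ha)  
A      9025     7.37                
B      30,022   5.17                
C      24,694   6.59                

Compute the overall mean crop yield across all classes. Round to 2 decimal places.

6.03

N = 63741; weights Wₕ = Nₕ/N = (0.1416, 0.4710, 0.3874).
x̄_st = Σ Wₕ·x̄ₕ = 0.1416·7.37 + 0.4710·5.17 + 0.3874·6.59 ≈ 6.0316...
→ 6.03.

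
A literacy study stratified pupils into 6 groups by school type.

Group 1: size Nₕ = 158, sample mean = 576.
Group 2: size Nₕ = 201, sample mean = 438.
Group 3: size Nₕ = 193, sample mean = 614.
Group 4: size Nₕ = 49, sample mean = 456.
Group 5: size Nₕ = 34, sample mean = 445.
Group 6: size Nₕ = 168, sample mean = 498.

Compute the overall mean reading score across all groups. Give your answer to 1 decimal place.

x̄_st = (Σ Nₕx̄ₕ) / (Σ Nₕ) = (158·576 + 201·438 + 193·614 + 49·456 + 34·445 + 168·498) / 803
= 418686 / 803 = 521.402... → 521.4.

521.4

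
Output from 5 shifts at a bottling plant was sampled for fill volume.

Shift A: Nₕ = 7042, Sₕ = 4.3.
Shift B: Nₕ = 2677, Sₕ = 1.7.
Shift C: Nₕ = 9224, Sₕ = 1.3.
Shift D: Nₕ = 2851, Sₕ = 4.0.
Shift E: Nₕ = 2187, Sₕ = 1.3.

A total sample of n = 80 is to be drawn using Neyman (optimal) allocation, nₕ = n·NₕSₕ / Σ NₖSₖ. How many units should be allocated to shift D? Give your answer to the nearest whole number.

Σ NₕSₕ = 7042·4.3 + 2677·1.7 + 9224·1.3 + 2851·4.0 + 2187·1.3 = 61069.8.
Share for D: 11404/61069.8 = 0.18674.
n_D = 80 × 0.18674 = 14.939... → 15.

15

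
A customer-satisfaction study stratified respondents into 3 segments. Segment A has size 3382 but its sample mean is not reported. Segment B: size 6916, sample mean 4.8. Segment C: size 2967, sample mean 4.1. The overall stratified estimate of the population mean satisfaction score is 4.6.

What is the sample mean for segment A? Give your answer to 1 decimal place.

4.6

N = 3382 + 6916 + 2967 = 13265.
Overall total = μ·N = 4.6·13265 = 61019.
Subtract the known strata: 6916·4.8 + 2967·4.1 = 45361.5.
Remaining total for segment A: 61019 − 45361.5 = 15657.5.
Divide by its size: 15657.5 / 3382 = 4.630... → 4.6.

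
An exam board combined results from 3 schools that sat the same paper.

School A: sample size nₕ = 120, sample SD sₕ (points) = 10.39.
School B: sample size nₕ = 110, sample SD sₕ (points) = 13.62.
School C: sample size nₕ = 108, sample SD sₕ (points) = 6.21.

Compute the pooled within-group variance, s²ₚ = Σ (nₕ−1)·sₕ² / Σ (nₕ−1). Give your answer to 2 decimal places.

A: (120−1)·10.39² = 119·107.9521 = 12846.2999
B: (110−1)·13.62² = 109·185.5044 = 20219.9796
C: (108−1)·6.21² = 107·38.5641 = 4126.3587
Numerator = 37192.6382; denominator = Σ(nₕ−1) = 335.
s²ₚ = 37192.6382/335 = 111.0228... → 111.02.

111.02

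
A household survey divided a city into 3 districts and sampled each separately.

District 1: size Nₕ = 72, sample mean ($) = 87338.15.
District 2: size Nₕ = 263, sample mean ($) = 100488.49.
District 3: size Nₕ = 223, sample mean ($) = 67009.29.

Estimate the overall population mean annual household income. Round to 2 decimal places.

85411.99

N = 72 + 263 + 223 = 558.
The stratified mean weights each stratum mean by its population share Nₕ/N.
Σ Nₕx̄ₕ = 72·87338.15 + 263·100488.49 + 223·67009.29 = 6288346.8 + 26428472.87 + 14943071.67 = 47659891.34.
Divide by N: 47659891.34 / 558 = 85411.9916... → 85411.99.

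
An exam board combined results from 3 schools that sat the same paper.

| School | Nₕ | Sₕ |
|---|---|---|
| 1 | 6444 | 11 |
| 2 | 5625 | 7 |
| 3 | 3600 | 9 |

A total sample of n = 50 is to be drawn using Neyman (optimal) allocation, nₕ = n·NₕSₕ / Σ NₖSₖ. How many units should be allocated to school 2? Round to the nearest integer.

1: NₕSₕ = 6444·11 = 70884
2: NₕSₕ = 5625·7 = 39375
3: NₕSₕ = 3600·9 = 32400
Σ NₕSₕ = 142659.
n_2 = 50·39375/142659 = 13.800... → 14.

14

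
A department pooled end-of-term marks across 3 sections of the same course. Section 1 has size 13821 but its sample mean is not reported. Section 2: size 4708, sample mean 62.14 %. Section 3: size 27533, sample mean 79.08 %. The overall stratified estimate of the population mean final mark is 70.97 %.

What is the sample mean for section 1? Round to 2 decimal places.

57.82

Σ Nₕx̄ₕ = N·μ, so 13821·x̄_1 = 46062·70.97 − (4708·62.14 + 27533·79.08).
= 3269020.14 − 2469864.76 = 799155.38.
x̄_1 = 799155.38 / 13821 = 57.8218... → 57.82.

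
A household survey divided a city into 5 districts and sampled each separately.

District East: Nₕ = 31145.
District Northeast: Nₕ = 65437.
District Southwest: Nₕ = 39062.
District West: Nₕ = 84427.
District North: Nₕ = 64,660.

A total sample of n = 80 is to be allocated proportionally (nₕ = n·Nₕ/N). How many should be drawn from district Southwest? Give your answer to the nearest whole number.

11

N = 31145 + 65437 + 39062 + 84427 + 64660 = 284731.
n_Southwest = 80·39062/284731 = 10.975... → 11.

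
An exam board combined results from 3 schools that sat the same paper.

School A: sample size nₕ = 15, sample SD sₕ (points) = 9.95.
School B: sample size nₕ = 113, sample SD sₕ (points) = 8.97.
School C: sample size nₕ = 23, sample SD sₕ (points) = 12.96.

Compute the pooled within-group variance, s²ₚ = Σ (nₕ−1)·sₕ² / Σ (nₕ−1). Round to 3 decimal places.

95.222

Degrees of freedom: 14 + 112 + 22 = 148.
Σ(nₕ−1)sₕ² = 14·99.0025 + 112·80.4609 + 22·167.9616 = 14092.811.
s²ₚ = 14092.811 / 148 = 95.22170... → 95.222.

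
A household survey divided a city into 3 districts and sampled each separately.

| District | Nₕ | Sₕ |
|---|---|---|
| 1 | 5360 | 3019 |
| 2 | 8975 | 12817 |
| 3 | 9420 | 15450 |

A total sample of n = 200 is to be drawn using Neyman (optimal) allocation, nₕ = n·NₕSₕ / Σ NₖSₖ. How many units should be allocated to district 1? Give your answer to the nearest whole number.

12

Σ NₕSₕ = 5360·3019 + 8975·12817 + 9420·15450 = 276753415.
Share for 1: 16181840/276753415 = 0.05847.
n_1 = 200 × 0.05847 = 11.694... → 12.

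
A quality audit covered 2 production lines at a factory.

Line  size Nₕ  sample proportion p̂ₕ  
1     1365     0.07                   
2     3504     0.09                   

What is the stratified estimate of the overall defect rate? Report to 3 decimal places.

0.084

Wₕ = Nₕ/N with N = 4869: 0.2803, 0.7197.
p̂_st = 0.2803·0.07 + 0.7197·0.09 ≈ 0.08439... → 0.084.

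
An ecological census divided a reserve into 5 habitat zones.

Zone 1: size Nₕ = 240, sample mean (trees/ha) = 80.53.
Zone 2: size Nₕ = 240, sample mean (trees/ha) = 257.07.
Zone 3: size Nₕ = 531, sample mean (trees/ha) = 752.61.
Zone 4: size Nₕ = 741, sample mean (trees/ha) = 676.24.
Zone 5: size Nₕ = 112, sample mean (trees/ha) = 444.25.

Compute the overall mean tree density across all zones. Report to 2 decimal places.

N = 240 + 240 + 531 + 741 + 112 = 1864.
The stratified mean weights each stratum mean by its population share Nₕ/N.
Σ Nₕx̄ₕ = 240·80.53 + 240·257.07 + 531·752.61 + 741·676.24 + 112·444.25 = 19327.2 + 61696.8 + 399635.91 + 501093.84 + 49756 = 1031509.75.
Divide by N: 1031509.75 / 1864 = 553.3851... → 553.39.

553.39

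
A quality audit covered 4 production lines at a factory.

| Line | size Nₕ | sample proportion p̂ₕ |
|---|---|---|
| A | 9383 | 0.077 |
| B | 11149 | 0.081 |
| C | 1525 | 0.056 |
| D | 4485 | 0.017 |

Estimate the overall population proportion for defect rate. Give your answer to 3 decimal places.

Wₕ = Nₕ/N with N = 26542: 0.3535, 0.4201, 0.0575, 0.1690.
p̂_st = 0.3535·0.077 + 0.4201·0.081 + 0.0575·0.056 + 0.1690·0.017 ≈ 0.06733... → 0.067.

0.067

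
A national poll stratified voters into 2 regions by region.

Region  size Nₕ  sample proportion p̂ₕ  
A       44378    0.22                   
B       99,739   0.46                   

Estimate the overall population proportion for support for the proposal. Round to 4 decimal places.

0.3861

N = 44378 + 99739 = 144117.
Overall proportion = Σ (Nₕ/N)·p̂ₕ.
Σ Nₕp̂ₕ = 9763.16 + 45879.94 = 55643.1.
55643.1 / 144117 = 0.386097... → 0.3861.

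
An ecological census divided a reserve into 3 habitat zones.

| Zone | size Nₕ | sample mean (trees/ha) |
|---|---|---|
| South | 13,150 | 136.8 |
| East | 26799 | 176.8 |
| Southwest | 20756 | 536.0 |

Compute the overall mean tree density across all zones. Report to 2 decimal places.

x̄_st = (Σ Nₕx̄ₕ) / (Σ Nₕ) = (13150·136.8 + 26799·176.8 + 20756·536.0) / 60705
= 17662199.2 / 60705 = 290.9513... → 290.95.

290.95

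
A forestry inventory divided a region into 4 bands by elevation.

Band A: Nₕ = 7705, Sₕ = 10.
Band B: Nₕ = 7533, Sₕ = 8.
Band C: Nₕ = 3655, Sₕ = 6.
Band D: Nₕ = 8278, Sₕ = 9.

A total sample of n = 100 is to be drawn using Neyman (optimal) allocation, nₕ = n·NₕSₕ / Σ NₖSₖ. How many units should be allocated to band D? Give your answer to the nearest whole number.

32

A: NₕSₕ = 7705·10 = 77050
B: NₕSₕ = 7533·8 = 60264
C: NₕSₕ = 3655·6 = 21930
D: NₕSₕ = 8278·9 = 74502
Σ NₕSₕ = 233746.
n_D = 100·74502/233746 = 31.873... → 32.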